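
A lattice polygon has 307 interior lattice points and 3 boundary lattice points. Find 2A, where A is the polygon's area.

By Pick's theorem, A = I + B/2 − 1 = 307 + 3/2 − 1 = 615/2.
Hence 2A = 615.

615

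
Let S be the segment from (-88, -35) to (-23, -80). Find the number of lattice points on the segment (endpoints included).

The number of lattice points on a segment between lattice points is gcd(|Δx|,|Δy|) + 1 = gcd(65,45) + 1 = 5 + 1 = 6.

6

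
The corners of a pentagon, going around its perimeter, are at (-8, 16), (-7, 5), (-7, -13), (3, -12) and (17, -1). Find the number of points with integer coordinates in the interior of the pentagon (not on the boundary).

383

The shoelace formula gives twice the area as |[(-8)·5 − (-7)·16] + [(-7)·(-13) − (-7)·5] + [(-7)·(-12) − 3·(-13)] + [3·(-1) − 17·(-12)] + [17·16 − (-8)·(-1)]| = 786, so the area is 393.
Summing gcd(|Δx|,|Δy|) over the edges gives the boundary count: gcd(1,11) + gcd(0,18) + gcd(10,1) + gcd(14,11) + gcd(25,17) = 1+18+1+1+1 = 22.
Pick's theorem gives I = A − B/2 + 1 = 393 − 22/2 + 1 = 383.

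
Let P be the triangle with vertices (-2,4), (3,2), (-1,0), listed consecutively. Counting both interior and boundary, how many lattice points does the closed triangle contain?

12

The shoelace formula gives twice the area as |((-2)·2 − 3·4) + (3·0 − (-1)·2) + ((-1)·4 − (-2)·0)| = 18, so the area is 9.
Along each edge there are gcd(|Δx|,|Δy|)+1 lattice points, so counting each shared vertex once the boundary has gcd(5,2) + gcd(4,2) + gcd(1,4) = 1+2+1 = 4.
Pick's theorem gives I = A − B/2 + 1 = 9 − 4/2 + 1 = 8, so the closed region contains I + B = 8 + 4 = 12 lattice points.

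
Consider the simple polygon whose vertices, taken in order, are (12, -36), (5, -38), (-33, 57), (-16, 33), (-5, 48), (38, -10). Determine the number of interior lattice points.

By the shoelace formula, twice the signed area is |(12·(-38) − 5·(-36)) + (5·57 − (-33)·(-38)) + ((-33)·33 − (-16)·57) + ((-16)·48 − (-5)·33) + ((-5)·(-10) − 38·48) + (38·(-36) − 12·(-10))| = 5047, so the area is 2523.5.
Summing gcd(|Δx|,|Δy|) over the edges gives the boundary count: gcd(7,2) + gcd(38,95) + gcd(17,24) + gcd(11,15) + gcd(43,58) + gcd(26,26) = 1+19+1+1+1+26 = 49.
Pick's theorem gives I = A − B/2 + 1 = 2523.5 − 49/2 + 1 = 2500.

2500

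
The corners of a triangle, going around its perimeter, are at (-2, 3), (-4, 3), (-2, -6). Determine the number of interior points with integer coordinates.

4

Using the shoelace formula, 2A = |((-2)·3 − (-4)·3) + ((-4)·(-6) − (-2)·3) + ((-2)·3 − (-2)·(-6))| = 18, so the area is 9.
Along each edge there are gcd(|Δx|,|Δy|)+1 lattice points, so counting each shared vertex once the boundary has gcd(2,0) + gcd(2,9) + gcd(0,9) = 2+1+9 = 12.
By Pick's theorem A = I + B/2 − 1, so I = 9 − 12/2 + 1 = 4.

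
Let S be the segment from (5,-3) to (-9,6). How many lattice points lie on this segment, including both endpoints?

2

The number of lattice points on a segment between lattice points is gcd(|Δx|,|Δy|) + 1 = gcd(14,9) + 1 = 1 + 1 = 2.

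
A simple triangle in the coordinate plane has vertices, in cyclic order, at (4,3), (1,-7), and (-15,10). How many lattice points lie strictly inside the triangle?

105

The shoelace formula gives twice the area as |[4·(-7) − 1·3] + [1·10 − (-15)·(-7)] + [(-15)·3 − 4·10]| = 211, so the area is 105.5.
The number of boundary lattice points is Σ gcd(|Δx|,|Δy|) = gcd(3,10) + gcd(16,17) + gcd(19,7) = 1+1+1 = 3.
Pick's theorem gives I = A − B/2 + 1 = 105.5 − 3/2 + 1 = 105.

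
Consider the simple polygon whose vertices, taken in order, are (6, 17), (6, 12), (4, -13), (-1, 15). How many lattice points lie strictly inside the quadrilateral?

Using the shoelace formula, 2A = |[6·12 − 6·17] + [6·(-13) − 4·12] + [4·15 − (-1)·(-13)] + [(-1)·17 − 6·15]| = 216, so the area is 108.
The number of boundary lattice points is Σ gcd(|Δx|,|Δy|) = gcd(0,5) + gcd(2,25) + gcd(5,28) + gcd(7,2) = 5+1+1+1 = 8.
Pick's theorem gives I = A − B/2 + 1 = 108 − 8/2 + 1 = 105.

105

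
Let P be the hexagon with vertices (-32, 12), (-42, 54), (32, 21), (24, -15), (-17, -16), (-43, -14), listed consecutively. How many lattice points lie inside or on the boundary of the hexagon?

Using the shoelace formula, 2A = |((-32)·54 − (-42)·12) + ((-42)·21 − 32·54) + (32·(-15) − 24·21) + (24·(-16) − (-17)·(-15)) + ((-17)·(-14) − (-43)·(-16)) + ((-43)·12 − (-32)·(-14))| = 6871, so the area is 6871/2.
Along each edge there are gcd(|Δx|,|Δy|)+1 lattice points, so counting each shared vertex once the boundary has gcd(10,42) + gcd(74,33) + gcd(8,36) + gcd(41,1) + gcd(26,2) + gcd(11,26) = 2+1+4+1+2+1 = 11.
Pick's theorem gives I = A − B/2 + 1 = 6871/2 − 11/2 + 1 = 3431, so the closed region contains I + B = 3431 + 11 = 3442 lattice points.

3442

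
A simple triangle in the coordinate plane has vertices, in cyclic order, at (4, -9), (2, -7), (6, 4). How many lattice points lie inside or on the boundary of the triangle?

18

By the shoelace formula, twice the signed area is |(4·(-7) − 2·(-9)) + (2·4 − 6·(-7)) + (6·(-9) − 4·4)| = 30, so the area is 15.
Along each edge there are gcd(|Δx|,|Δy|)+1 lattice points, so counting each shared vertex once the boundary has gcd(2,2) + gcd(4,11) + gcd(2,13) = 2+1+1 = 4.
Pick's theorem gives I = A − B/2 + 1 = 15 − 4/2 + 1 = 14, so the closed region contains I + B = 14 + 4 = 18 lattice points.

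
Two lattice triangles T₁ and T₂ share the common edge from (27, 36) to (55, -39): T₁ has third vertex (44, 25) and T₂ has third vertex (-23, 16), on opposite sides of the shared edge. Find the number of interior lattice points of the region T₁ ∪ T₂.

2633

The union is the simple quadrilateral with vertices (27, 36), (44, 25), (55, -39), (-23, 16) in order.
Using the shoelace formula, 2A = |[27·25 − 44·36] + [44·(-39) − 55·25] + [55·16 − (-23)·(-39)] + [(-23)·36 − 27·16]| = 5277, so the area is 5277/2.
Along each edge there are gcd(|Δx|,|Δy|)+1 lattice points, so counting each shared vertex once the boundary has gcd(17,11) + gcd(11,64) + gcd(78,55) + gcd(50,20) = 1+1+1+10 = 13.
By Pick's theorem I = A − B/2 + 1 = 5277/2 − 13/2 + 1 = 2633.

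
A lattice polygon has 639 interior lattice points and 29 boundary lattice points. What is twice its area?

Pick's theorem states A = I + B/2 − 1, so A = 639 + 29/2 − 1 = 1305/2.
Hence 2A = 1305.

1305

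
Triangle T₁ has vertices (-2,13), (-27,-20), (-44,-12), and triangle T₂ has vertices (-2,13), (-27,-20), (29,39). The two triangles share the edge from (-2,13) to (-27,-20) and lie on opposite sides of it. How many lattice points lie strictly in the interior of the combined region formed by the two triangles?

566

The union is the simple quadrilateral with vertices (-2,13), (-44,-12), (-27,-20), (29,39) in order.
The shoelace formula gives twice the area as |((-2)·(-12) − (-44)·13) + ((-44)·(-20) − (-27)·(-12)) + ((-27)·39 − 29·(-20)) + (29·13 − (-2)·39)| = 1134, so the area is 567.
The number of boundary lattice points is Σ gcd(|Δx|,|Δy|) = gcd(42,25) + gcd(17,8) + gcd(56,59) + gcd(31,26) = 1+1+1+1 = 4.
By Pick's theorem I = A − B/2 + 1 = 567 − 4/2 + 1 = 566.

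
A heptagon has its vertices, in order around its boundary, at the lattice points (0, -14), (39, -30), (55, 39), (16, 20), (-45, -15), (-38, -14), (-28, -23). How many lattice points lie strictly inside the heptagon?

Using the shoelace formula, 2A = |(0·(-30) − 39·(-14)) + (39·39 − 55·(-30)) + (55·20 − 16·39) + (16·(-15) − (-45)·20) + ((-45)·(-14) − (-38)·(-15)) + ((-38)·(-23) − (-28)·(-14)) + ((-28)·(-14) − 0·(-23))| = 5787, so the area is 2893.5.
Summing gcd(|Δx|,|Δy|) over the edges gives the boundary count: gcd(39,16) + gcd(16,69) + gcd(39,19) + gcd(61,35) + gcd(7,1) + gcd(10,9) + gcd(28,9) = 1+1+1+1+1+1+1 = 7.
Pick's theorem gives I = A − B/2 + 1 = 2893.5 − 7/2 + 1 = 2891.

2891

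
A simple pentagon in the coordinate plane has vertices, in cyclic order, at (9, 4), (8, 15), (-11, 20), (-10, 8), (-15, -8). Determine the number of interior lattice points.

Using the shoelace formula, 2A = |(9·15 − 8·4) + (8·20 − (-11)·15) + ((-11)·8 − (-10)·20) + ((-10)·(-8) − (-15)·8) + ((-15)·4 − 9·(-8))| = 752, so the area is 376.
Summing gcd(|Δx|,|Δy|) over the edges gives the boundary count: gcd(1,11) + gcd(19,5) + gcd(1,12) + gcd(5,16) + gcd(24,12) = 1+1+1+1+12 = 16.
By Pick's theorem A = I + B/2 − 1, so I = 376 − 16/2 + 1 = 369.

369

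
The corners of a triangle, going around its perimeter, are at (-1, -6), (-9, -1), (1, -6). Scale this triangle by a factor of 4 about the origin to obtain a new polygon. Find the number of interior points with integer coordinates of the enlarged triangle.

65

The shoelace formula gives twice the area as |((-1)·(-1) − (-9)·(-6)) + ((-9)·(-6) − 1·(-1)) + (1·(-6) − (-1)·(-6))| = 10, so the area is 5.
The number of boundary lattice points is Σ gcd(|Δx|,|Δy|) = gcd(8,5) + gcd(10,5) + gcd(2,0) = 1+5+2 = 8.
Scaling by 4 multiplies the area by 4² = 16 (so the new area is 80) and multiplies the boundary lattice-point count by 4, giving 32.
By Pick's theorem, the interior count of the dilated polygon is 80 − 32/2 + 1 = 65.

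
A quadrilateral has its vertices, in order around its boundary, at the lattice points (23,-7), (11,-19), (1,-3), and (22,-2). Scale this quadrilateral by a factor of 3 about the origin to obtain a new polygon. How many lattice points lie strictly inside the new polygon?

1858

The shoelace formula gives twice the area as |(23·(-19) − 11·(-7)) + (11·(-3) − 1·(-19)) + (1·(-2) − 22·(-3)) + (22·(-7) − 23·(-2))| = 418, so the area is 209.
The number of boundary lattice points is Σ gcd(|Δx|,|Δy|) = gcd(12,12) + gcd(10,16) + gcd(21,1) + gcd(1,5) = 12+2+1+1 = 16.
Scaling by 3 multiplies the area by 3² = 9 (so the new area is 1881) and multiplies the boundary lattice-point count by 3, giving 48.
By Pick's theorem, the interior count of the dilated polygon is 1881 − 48/2 + 1 = 1858.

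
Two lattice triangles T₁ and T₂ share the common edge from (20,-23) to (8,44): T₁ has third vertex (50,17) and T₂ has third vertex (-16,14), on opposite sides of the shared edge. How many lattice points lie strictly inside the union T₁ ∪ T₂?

The union is the simple quadrilateral with vertices (20,-23), (50,17), (8,44), (-16,14) in order.
The shoelace formula gives twice the area as |[20·17 − 50·(-23)] + [50·44 − 8·17] + [8·14 − (-16)·44] + [(-16)·(-23) − 20·14]| = 4458, so the area is 2229.
Summing gcd(|Δx|,|Δy|) over the edges gives the boundary count: gcd(30,40) + gcd(42,27) + gcd(24,30) + gcd(36,37) = 10+3+6+1 = 20.
By Pick's theorem I = A − B/2 + 1 = 2229 − 20/2 + 1 = 2220.

2220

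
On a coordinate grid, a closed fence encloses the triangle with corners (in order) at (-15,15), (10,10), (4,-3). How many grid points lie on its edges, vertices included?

Summing gcd(|Δx|,|Δy|) over the edges gives the boundary count: gcd(25,5) + gcd(6,13) + gcd(19,18) = 5+1+1 = 7.

7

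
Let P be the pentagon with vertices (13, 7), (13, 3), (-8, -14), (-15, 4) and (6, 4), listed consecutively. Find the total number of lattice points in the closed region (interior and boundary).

The shoelace formula gives twice the area as |(13·3 − 13·7) + (13·(-14) − (-8)·3) + ((-8)·4 − (-15)·(-14)) + ((-15)·4 − 6·4) + (6·7 − 13·4)| = 546, so the area is 273.
Summing gcd(|Δx|,|Δy|) over the edges gives the boundary count: gcd(0,4) + gcd(21,17) + gcd(7,18) + gcd(21,0) + gcd(7,3) = 4+1+1+21+1 = 28.
Pick's theorem gives I = A − B/2 + 1 = 273 − 28/2 + 1 = 260, so the closed region contains I + B = 260 + 28 = 288 lattice points.

288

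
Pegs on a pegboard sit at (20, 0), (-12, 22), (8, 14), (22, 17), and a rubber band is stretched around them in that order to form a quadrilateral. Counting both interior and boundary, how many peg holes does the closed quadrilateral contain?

213

By the shoelace formula, twice the signed area is |(20·22 − (-12)·0) + ((-12)·14 − 8·22) + (8·17 − 22·14) + (22·0 − 20·17)| = 416, so the area is 208.
Summing gcd(|Δx|,|Δy|) over the edges gives the boundary count: gcd(32,22) + gcd(20,8) + gcd(14,3) + gcd(2,17) = 2+4+1+1 = 8.
Pick's theorem gives I = A − B/2 + 1 = 208 − 8/2 + 1 = 205, so the closed region contains I + B = 205 + 8 = 213 lattice points.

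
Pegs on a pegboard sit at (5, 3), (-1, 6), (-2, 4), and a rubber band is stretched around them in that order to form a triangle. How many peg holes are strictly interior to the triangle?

6

By the shoelace formula, twice the signed area is |(5·6 − (-1)·3) + ((-1)·4 − (-2)·6) + ((-2)·3 − 5·4)| = 15, so the area is 7.5.
The number of boundary lattice points is Σ gcd(|Δx|,|Δy|) = gcd(6,3) + gcd(1,2) + gcd(7,1) = 3+1+1 = 5.
By Pick's theorem A = I + B/2 − 1, so I = 7.5 − 5/2 + 1 = 6.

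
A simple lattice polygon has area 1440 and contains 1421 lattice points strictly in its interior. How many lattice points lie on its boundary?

Pick's theorem gives A = I + B/2 − 1, so B = 2(A − I + 1) = 2(1440 − 1421 + 1) = 40.

40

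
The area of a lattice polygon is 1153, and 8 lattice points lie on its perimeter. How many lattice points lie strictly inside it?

Pick's theorem A = I + B/2 − 1 rearranges to I = A − B/2 + 1 = 1153 − 8/2 + 1 = 1150.

1150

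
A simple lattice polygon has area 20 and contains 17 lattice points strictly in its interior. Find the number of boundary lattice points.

8

Pick's theorem gives A = I + B/2 − 1, so B = 2(A − I + 1) = 2(20 − 17 + 1) = 8.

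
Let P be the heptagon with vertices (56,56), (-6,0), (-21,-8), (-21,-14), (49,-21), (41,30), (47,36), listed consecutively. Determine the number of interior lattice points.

2314

The shoelace formula gives twice the area as |(56·0 − (-6)·56) + ((-6)·(-8) − (-21)·0) + ((-21)·(-14) − (-21)·(-8)) + ((-21)·(-21) − 49·(-14)) + (49·30 − 41·(-21)) + (41·36 − 47·30) + (47·56 − 56·36)| = 4650, so the area is 2325.
The number of boundary lattice points is Σ gcd(|Δx|,|Δy|) = gcd(62,56) + gcd(15,8) + gcd(0,6) + gcd(70,7) + gcd(8,51) + gcd(6,6) + gcd(9,20) = 2+1+6+7+1+6+1 = 24.
By Pick's theorem A = I + B/2 − 1, so I = 2325 − 24/2 + 1 = 2314.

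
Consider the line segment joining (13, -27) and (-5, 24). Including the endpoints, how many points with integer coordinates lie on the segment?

4

The number of lattice points on a segment between lattice points is gcd(|Δx|,|Δy|) + 1 = gcd(18,51) + 1 = 3 + 1 = 4.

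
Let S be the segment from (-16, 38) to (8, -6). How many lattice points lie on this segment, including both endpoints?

5

The number of lattice points on a segment between lattice points is gcd(|Δx|,|Δy|) + 1 = gcd(24,44) + 1 = 4 + 1 = 5.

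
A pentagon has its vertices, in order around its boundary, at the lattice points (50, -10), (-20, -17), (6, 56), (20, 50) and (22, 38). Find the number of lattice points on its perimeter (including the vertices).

16

Summing gcd(|Δx|,|Δy|) over the edges gives the boundary count: gcd(70,7) + gcd(26,73) + gcd(14,6) + gcd(2,12) + gcd(28,48) = 7+1+2+2+4 = 16.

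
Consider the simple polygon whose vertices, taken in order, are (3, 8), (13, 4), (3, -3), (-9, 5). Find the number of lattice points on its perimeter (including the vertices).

Along each edge there are gcd(|Δx|,|Δy|)+1 lattice points, so counting each shared vertex once the boundary has gcd(10,4) + gcd(10,7) + gcd(12,8) + gcd(12,3) = 2+1+4+3 = 10.

10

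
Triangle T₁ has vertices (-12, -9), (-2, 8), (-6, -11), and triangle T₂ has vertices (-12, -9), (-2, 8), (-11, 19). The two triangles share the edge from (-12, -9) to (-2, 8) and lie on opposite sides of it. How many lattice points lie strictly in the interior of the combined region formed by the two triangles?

The union is the simple quadrilateral with vertices (-12, -9), (-6, -11), (-2, 8), (-11, 19) in order.
By the shoelace formula, twice the signed area is |((-12)·(-11) − (-6)·(-9)) + ((-6)·8 − (-2)·(-11)) + ((-2)·19 − (-11)·8) + ((-11)·(-9) − (-12)·19)| = 385, so the area is 385/2.
Along each edge there are gcd(|Δx|,|Δy|)+1 lattice points, so counting each shared vertex once the boundary has gcd(6,2) + gcd(4,19) + gcd(9,11) + gcd(1,28) = 2+1+1+1 = 5.
By Pick's theorem I = A − B/2 + 1 = 385/2 − 5/2 + 1 = 191.

191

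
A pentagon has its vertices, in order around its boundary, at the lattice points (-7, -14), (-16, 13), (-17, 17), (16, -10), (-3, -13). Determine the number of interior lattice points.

Using the shoelace formula, 2A = |((-7)·13 − (-16)·(-14)) + ((-16)·17 − (-17)·13) + ((-17)·(-10) − 16·17) + (16·(-13) − (-3)·(-10)) + ((-3)·(-14) − (-7)·(-13))| = 755, so the area is 755/2.
The number of boundary lattice points is Σ gcd(|Δx|,|Δy|) = gcd(9,27) + gcd(1,4) + gcd(33,27) + gcd(19,3) + gcd(4,1) = 9+1+3+1+1 = 15.
By Pick's theorem A = I + B/2 − 1, so I = 755/2 − 15/2 + 1 = 371.

371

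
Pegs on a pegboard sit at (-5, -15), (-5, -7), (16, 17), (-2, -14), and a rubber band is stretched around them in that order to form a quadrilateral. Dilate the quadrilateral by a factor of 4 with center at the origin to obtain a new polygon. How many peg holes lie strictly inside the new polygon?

1919

By the shoelace formula, twice the signed area is |((-5)·(-7) − (-5)·(-15)) + ((-5)·17 − 16·(-7)) + (16·(-14) − (-2)·17) + ((-2)·(-15) − (-5)·(-14))| = 243, so the area is 243/2.
Summing gcd(|Δx|,|Δy|) over the edges gives the boundary count: gcd(0,8) + gcd(21,24) + gcd(18,31) + gcd(3,1) = 8+3+1+1 = 13.
Scaling by 4 multiplies the area by 4² = 16 (so the new area is 1944) and multiplies the boundary lattice-point count by 4, giving 52.
By Pick's theorem, the interior count of the dilated polygon is 1944 − 52/2 + 1 = 1919.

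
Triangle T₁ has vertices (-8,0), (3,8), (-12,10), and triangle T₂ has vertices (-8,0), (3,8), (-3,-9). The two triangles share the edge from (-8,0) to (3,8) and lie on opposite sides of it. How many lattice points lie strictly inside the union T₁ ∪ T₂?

The union is the simple quadrilateral with vertices (-8,0), (-12,10), (3,8), (-3,-9) in order.
Using the shoelace formula, 2A = |[(-8)·10 − (-12)·0] + [(-12)·8 − 3·10] + [3·(-9) − (-3)·8] + [(-3)·0 − (-8)·(-9)]| = 281, so the area is 140.5.
The number of boundary lattice points is Σ gcd(|Δx|,|Δy|) = gcd(4,10) + gcd(15,2) + gcd(6,17) + gcd(5,9) = 2+1+1+1 = 5.
By Pick's theorem I = A − B/2 + 1 = 140.5 − 5/2 + 1 = 139.

139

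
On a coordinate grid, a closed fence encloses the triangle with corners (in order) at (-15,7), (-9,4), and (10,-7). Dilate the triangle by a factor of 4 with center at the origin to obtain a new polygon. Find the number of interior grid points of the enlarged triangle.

By the shoelace formula, twice the signed area is |((-15)·4 − (-9)·7) + ((-9)·(-7) − 10·4) + (10·7 − (-15)·(-7))| = 9, so the area is 4.5.
The number of boundary lattice points is Σ gcd(|Δx|,|Δy|) = gcd(6,3) + gcd(19,11) + gcd(25,14) = 3+1+1 = 5.
Scaling by 4 multiplies the area by 4² = 16 (so the new area is 72) and multiplies the boundary lattice-point count by 4, giving 20.
By Pick's theorem, the interior count of the dilated polygon is 72 − 20/2 + 1 = 63.

63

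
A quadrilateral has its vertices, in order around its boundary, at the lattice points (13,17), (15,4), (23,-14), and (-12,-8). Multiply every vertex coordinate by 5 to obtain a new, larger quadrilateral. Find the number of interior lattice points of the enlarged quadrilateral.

Using the shoelace formula, 2A = |[13·4 − 15·17] + [15·(-14) − 23·4] + [23·(-8) − (-12)·(-14)] + [(-12)·17 − 13·(-8)]| = 957, so the area is 478.5.
Along each edge there are gcd(|Δx|,|Δy|)+1 lattice points, so counting each shared vertex once the boundary has gcd(2,13) + gcd(8,18) + gcd(35,6) + gcd(25,25) = 1+2+1+25 = 29.
Scaling by 5 multiplies the area by 5² = 25 (so the new area is 23925/2) and multiplies the boundary lattice-point count by 5, giving 145.
By Pick's theorem, the interior count of the dilated polygon is 23925/2 − 145/2 + 1 = 11891.

11891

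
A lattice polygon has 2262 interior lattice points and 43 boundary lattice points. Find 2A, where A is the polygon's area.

By Pick's theorem, A = I + B/2 − 1 = 2262 + 43/2 − 1 = 4565/2.
Hence 2A = 4565.

4565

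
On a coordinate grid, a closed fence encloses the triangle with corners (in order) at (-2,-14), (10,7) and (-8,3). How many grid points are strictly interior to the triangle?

By the shoelace formula, twice the signed area is |[(-2)·7 − 10·(-14)] + [10·3 − (-8)·7] + [(-8)·(-14) − (-2)·3]| = 330, so the area is 165.
Summing gcd(|Δx|,|Δy|) over the edges gives the boundary count: gcd(12,21) + gcd(18,4) + gcd(6,17) = 3+2+1 = 6.
Pick's theorem gives I = A − B/2 + 1 = 165 − 6/2 + 1 = 163.

163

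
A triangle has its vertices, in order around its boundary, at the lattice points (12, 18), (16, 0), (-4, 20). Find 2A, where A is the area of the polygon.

280

By the shoelace formula, twice the signed area is |(12·0 − 16·18) + (16·20 − (-4)·0) + ((-4)·18 − 12·20)| = 280, so the area is 140.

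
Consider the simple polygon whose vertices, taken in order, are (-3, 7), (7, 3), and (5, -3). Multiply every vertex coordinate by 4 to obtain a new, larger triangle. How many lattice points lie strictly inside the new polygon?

533

Using the shoelace formula, 2A = |[(-3)·3 − 7·7] + [7·(-3) − 5·3] + [5·7 − (-3)·(-3)]| = 68, so the area is 34.
Along each edge there are gcd(|Δx|,|Δy|)+1 lattice points, so counting each shared vertex once the boundary has gcd(10,4) + gcd(2,6) + gcd(8,10) = 2+2+2 = 6.
Scaling by 4 multiplies the area by 4² = 16 (so the new area is 544) and multiplies the boundary lattice-point count by 4, giving 24.
By Pick's theorem, the interior count of the dilated polygon is 544 − 24/2 + 1 = 533.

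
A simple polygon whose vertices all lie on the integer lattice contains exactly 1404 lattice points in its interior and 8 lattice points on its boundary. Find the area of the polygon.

Pick's theorem states A = I + B/2 − 1, so A = 1404 + 8/2 − 1 = 1407.

1407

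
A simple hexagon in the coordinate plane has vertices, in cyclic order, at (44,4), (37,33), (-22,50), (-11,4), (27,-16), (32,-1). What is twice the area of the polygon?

5067

The shoelace formula gives twice the area as |[44·33 − 37·4] + [37·50 − (-22)·33] + [(-22)·4 − (-11)·50] + [(-11)·(-16) − 27·4] + [27·(-1) − 32·(-16)] + [32·4 − 44·(-1)]| = 5067, so the area is 5067/2.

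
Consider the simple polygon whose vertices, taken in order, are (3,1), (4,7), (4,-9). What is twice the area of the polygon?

16

The shoelace formula gives twice the area as |(3·7 − 4·1) + (4·(-9) − 4·7) + (4·1 − 3·(-9))| = 16, so the area is 8.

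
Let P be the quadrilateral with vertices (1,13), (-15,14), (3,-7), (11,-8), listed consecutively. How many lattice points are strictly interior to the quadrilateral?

236

The shoelace formula gives twice the area as |(1·14 − (-15)·13) + ((-15)·(-7) − 3·14) + (3·(-8) − 11·(-7)) + (11·13 − 1·(-8))| = 476, so the area is 238.
Summing gcd(|Δx|,|Δy|) over the edges gives the boundary count: gcd(16,1) + gcd(18,21) + gcd(8,1) + gcd(10,21) = 1+3+1+1 = 6.
Pick's theorem gives I = A − B/2 + 1 = 238 − 6/2 + 1 = 236.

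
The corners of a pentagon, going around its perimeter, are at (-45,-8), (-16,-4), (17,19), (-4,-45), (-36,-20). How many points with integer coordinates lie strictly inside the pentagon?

By the shoelace formula, twice the signed area is |((-45)·(-4) − (-16)·(-8)) + ((-16)·19 − 17·(-4)) + (17·(-45) − (-4)·19) + ((-4)·(-20) − (-36)·(-45)) + ((-36)·(-8) − (-45)·(-20))| = 3025, so the area is 3025/2.
Summing gcd(|Δx|,|Δy|) over the edges gives the boundary count: gcd(29,4) + gcd(33,23) + gcd(21,64) + gcd(32,25) + gcd(9,12) = 1+1+1+1+3 = 7.
By Pick's theorem A = I + B/2 − 1, so I = 3025/2 − 7/2 + 1 = 1510.

1510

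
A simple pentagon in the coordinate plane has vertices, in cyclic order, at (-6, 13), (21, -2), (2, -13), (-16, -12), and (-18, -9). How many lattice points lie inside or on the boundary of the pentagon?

The shoelace formula gives twice the area as |((-6)·(-2) − 21·13) + (21·(-13) − 2·(-2)) + (2·(-12) − (-16)·(-13)) + ((-16)·(-9) − (-18)·(-12)) + ((-18)·13 − (-6)·(-9))| = 1122, so the area is 561.
Along each edge there are gcd(|Δx|,|Δy|)+1 lattice points, so counting each shared vertex once the boundary has gcd(27,15) + gcd(19,11) + gcd(18,1) + gcd(2,3) + gcd(12,22) = 3+1+1+1+2 = 8.
Pick's theorem gives I = A − B/2 + 1 = 561 − 8/2 + 1 = 558, so the closed region contains I + B = 558 + 8 = 566 lattice points.

566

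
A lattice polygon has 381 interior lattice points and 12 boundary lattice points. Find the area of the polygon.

386

By Pick's theorem, A = I + B/2 − 1 = 381 + 12/2 − 1 = 386.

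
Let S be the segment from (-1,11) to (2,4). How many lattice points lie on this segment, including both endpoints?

The number of lattice points on a segment between lattice points is gcd(|Δx|,|Δy|) + 1 = gcd(3,7) + 1 = 1 + 1 = 2.

2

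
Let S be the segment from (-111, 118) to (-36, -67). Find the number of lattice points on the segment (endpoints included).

6

The number of lattice points on a segment between lattice points is gcd(|Δx|,|Δy|) + 1 = gcd(75,185) + 1 = 5 + 1 = 6.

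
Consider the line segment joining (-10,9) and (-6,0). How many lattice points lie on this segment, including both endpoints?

2

The number of lattice points on a segment between lattice points is gcd(|Δx|,|Δy|) + 1 = gcd(4,9) + 1 = 1 + 1 = 2.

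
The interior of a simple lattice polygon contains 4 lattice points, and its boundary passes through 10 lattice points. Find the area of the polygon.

Pick's theorem states A = I + B/2 − 1, so A = 4 + 10/2 − 1 = 8.

8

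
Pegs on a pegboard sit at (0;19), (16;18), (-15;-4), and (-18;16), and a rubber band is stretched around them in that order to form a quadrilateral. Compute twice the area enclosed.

The shoelace formula gives twice the area as |(0·18 − 16·19) + (16·(-4) − (-15)·18) + ((-15)·16 − (-18)·(-4)) + ((-18)·19 − 0·16)| = 752, so the area is 376.

752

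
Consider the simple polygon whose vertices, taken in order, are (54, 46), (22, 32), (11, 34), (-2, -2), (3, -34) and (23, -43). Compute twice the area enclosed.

The shoelace formula gives twice the area as |[54·32 − 22·46] + [22·34 − 11·32] + [11·(-2) − (-2)·34] + [(-2)·(-34) − 3·(-2)] + [3·(-43) − 23·(-34)] + [23·46 − 54·(-43)]| = 5265, so the area is 2632.5.

5265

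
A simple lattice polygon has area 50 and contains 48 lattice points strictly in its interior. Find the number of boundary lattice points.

Pick's theorem gives A = I + B/2 − 1, so B = 2(A − I + 1) = 2(50 − 48 + 1) = 6.

6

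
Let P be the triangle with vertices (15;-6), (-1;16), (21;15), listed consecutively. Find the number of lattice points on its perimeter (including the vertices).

6

Summing gcd(|Δx|,|Δy|) over the edges gives the boundary count: gcd(16,22) + gcd(22,1) + gcd(6,21) = 2+1+3 = 6.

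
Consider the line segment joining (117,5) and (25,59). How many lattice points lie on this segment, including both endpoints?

The number of lattice points on a segment between lattice points is gcd(|Δx|,|Δy|) + 1 = gcd(92,54) + 1 = 2 + 1 = 3.

3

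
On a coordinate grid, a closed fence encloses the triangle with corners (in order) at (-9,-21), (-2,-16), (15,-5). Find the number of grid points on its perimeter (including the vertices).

Summing gcd(|Δx|,|Δy|) over the edges gives the boundary count: gcd(7,5) + gcd(17,11) + gcd(24,16) = 1+1+8 = 10.

10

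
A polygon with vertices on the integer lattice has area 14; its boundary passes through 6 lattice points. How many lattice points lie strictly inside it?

Pick's theorem A = I + B/2 − 1 rearranges to I = A − B/2 + 1 = 14 − 6/2 + 1 = 12.

12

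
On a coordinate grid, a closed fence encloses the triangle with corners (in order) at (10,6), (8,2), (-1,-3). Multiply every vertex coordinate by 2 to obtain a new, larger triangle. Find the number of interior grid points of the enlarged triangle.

49

Using the shoelace formula, 2A = |(10·2 − 8·6) + (8·(-3) − (-1)·2) + ((-1)·6 − 10·(-3))| = 26, so the area is 13.
Summing gcd(|Δx|,|Δy|) over the edges gives the boundary count: gcd(2,4) + gcd(9,5) + gcd(11,9) = 2+1+1 = 4.
Scaling by 2 multiplies the area by 2² = 4 (so the new area is 52) and multiplies the boundary lattice-point count by 2, giving 8.
By Pick's theorem, the interior count of the dilated polygon is 52 − 8/2 + 1 = 49.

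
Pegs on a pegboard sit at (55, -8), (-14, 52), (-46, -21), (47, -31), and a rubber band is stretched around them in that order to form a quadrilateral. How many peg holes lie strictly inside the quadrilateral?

4586

The shoelace formula gives twice the area as |[55·52 − (-14)·(-8)] + [(-14)·(-21) − (-46)·52] + [(-46)·(-31) − 47·(-21)] + [47·(-8) − 55·(-31)]| = 9176, so the area is 4588.
The number of boundary lattice points is Σ gcd(|Δx|,|Δy|) = gcd(69,60) + gcd(32,73) + gcd(93,10) + gcd(8,23) = 3+1+1+1 = 6.
By Pick's theorem A = I + B/2 − 1, so I = 4588 − 6/2 + 1 = 4586.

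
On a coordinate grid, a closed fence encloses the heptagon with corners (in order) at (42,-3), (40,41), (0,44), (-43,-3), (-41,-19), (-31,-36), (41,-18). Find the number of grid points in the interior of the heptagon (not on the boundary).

Using the shoelace formula, 2A = |(42·41 − 40·(-3)) + (40·44 − 0·41) + (0·(-3) − (-43)·44) + ((-43)·(-19) − (-41)·(-3)) + ((-41)·(-36) − (-31)·(-19)) + ((-31)·(-18) − 41·(-36)) + (41·(-3) − 42·(-18))| = 9742, so the area is 4871.
The number of boundary lattice points is Σ gcd(|Δx|,|Δy|) = gcd(2,44) + gcd(40,3) + gcd(43,47) + gcd(2,16) + gcd(10,17) + gcd(72,18) + gcd(1,15) = 2+1+1+2+1+18+1 = 26.
By Pick's theorem A = I + B/2 − 1, so I = 4871 − 26/2 + 1 = 4859.

4859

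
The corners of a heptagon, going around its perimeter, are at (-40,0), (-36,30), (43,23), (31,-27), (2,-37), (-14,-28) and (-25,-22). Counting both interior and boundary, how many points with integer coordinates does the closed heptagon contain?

The shoelace formula gives twice the area as |((-40)·30 − (-36)·0) + ((-36)·23 − 43·30) + (43·(-27) − 31·23) + (31·(-37) − 2·(-27)) + (2·(-28) − (-14)·(-37)) + ((-14)·(-22) − (-25)·(-28)) + ((-25)·0 − (-40)·(-22))| = 8131, so the area is 8131/2.
The number of boundary lattice points is Σ gcd(|Δx|,|Δy|) = gcd(4,30) + gcd(79,7) + gcd(12,50) + gcd(29,10) + gcd(16,9) + gcd(11,6) + gcd(15,22) = 2+1+2+1+1+1+1 = 9.
Pick's theorem gives I = A − B/2 + 1 = 8131/2 − 9/2 + 1 = 4062, so the closed region contains I + B = 4062 + 9 = 4071 lattice points.

4071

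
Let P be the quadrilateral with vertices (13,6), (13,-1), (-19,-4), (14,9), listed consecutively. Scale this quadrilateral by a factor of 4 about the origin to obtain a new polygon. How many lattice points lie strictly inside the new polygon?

By the shoelace formula, twice the signed area is |(13·(-1) − 13·6) + (13·(-4) − (-19)·(-1)) + ((-19)·9 − 14·(-4)) + (14·6 − 13·9)| = 310, so the area is 155.
The number of boundary lattice points is Σ gcd(|Δx|,|Δy|) = gcd(0,7) + gcd(32,3) + gcd(33,13) + gcd(1,3) = 7+1+1+1 = 10.
Scaling by 4 multiplies the area by 4² = 16 (so the new area is 2480) and multiplies the boundary lattice-point count by 4, giving 40.
By Pick's theorem, the interior count of the dilated polygon is 2480 − 40/2 + 1 = 2461.

2461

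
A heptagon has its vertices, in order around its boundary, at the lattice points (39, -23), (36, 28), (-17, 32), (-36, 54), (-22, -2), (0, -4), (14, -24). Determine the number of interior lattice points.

2889

Using the shoelace formula, 2A = |[39·28 − 36·(-23)] + [36·32 − (-17)·28] + [(-17)·54 − (-36)·32] + [(-36)·(-2) − (-22)·54] + [(-22)·(-4) − 0·(-2)] + [0·(-24) − 14·(-4)] + [14·(-23) − 39·(-24)]| = 5800, so the area is 2900.
Along each edge there are gcd(|Δx|,|Δy|)+1 lattice points, so counting each shared vertex once the boundary has gcd(3,51) + gcd(53,4) + gcd(19,22) + gcd(14,56) + gcd(22,2) + gcd(14,20) + gcd(25,1) = 3+1+1+14+2+2+1 = 24.
Pick's theorem gives I = A − B/2 + 1 = 2900 − 24/2 + 1 = 2889.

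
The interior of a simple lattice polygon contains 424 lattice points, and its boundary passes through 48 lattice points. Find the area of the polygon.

By Pick's theorem, A = I + B/2 − 1 = 424 + 48/2 − 1 = 447.

447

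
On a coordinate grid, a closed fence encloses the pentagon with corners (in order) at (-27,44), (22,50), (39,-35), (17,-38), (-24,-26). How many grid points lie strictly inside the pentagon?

4509

Using the shoelace formula, 2A = |((-27)·50 − 22·44) + (22·(-35) − 39·50) + (39·(-38) − 17·(-35)) + (17·(-26) − (-24)·(-38)) + ((-24)·44 − (-27)·(-26))| = 9037, so the area is 9037/2.
Along each edge there are gcd(|Δx|,|Δy|)+1 lattice points, so counting each shared vertex once the boundary has gcd(49,6) + gcd(17,85) + gcd(22,3) + gcd(41,12) + gcd(3,70) = 1+17+1+1+1 = 21.
By Pick's theorem A = I + B/2 − 1, so I = 9037/2 − 21/2 + 1 = 4509.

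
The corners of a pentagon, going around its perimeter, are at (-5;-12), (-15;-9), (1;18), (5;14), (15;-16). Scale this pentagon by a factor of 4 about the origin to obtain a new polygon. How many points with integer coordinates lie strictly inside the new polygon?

The shoelace formula gives twice the area as |[(-5)·(-9) − (-15)·(-12)] + [(-15)·18 − 1·(-9)] + [1·14 − 5·18] + [5·(-16) − 15·14] + [15·(-12) − (-5)·(-16)]| = 1022, so the area is 511.
Along each edge there are gcd(|Δx|,|Δy|)+1 lattice points, so counting each shared vertex once the boundary has gcd(10,3) + gcd(16,27) + gcd(4,4) + gcd(10,30) + gcd(20,4) = 1+1+4+10+4 = 20.
Scaling by 4 multiplies the area by 4² = 16 (so the new area is 8176) and multiplies the boundary lattice-point count by 4, giving 80.
By Pick's theorem, the interior count of the dilated polygon is 8176 − 80/2 + 1 = 8137.

8137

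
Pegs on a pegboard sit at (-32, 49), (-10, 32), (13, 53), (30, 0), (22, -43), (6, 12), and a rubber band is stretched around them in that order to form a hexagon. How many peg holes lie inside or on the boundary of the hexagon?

1584

By the shoelace formula, twice the signed area is |[(-32)·32 − (-10)·49] + [(-10)·53 − 13·32] + [13·0 − 30·53] + [30·(-43) − 22·0] + [22·12 − 6·(-43)] + [6·49 − (-32)·12]| = 3160, so the area is 1580.
The number of boundary lattice points is Σ gcd(|Δx|,|Δy|) = gcd(22,17) + gcd(23,21) + gcd(17,53) + gcd(8,43) + gcd(16,55) + gcd(38,37) = 1+1+1+1+1+1 = 6.
Pick's theorem gives I = A − B/2 + 1 = 1580 − 6/2 + 1 = 1578, so the closed region contains I + B = 1578 + 6 = 1584 lattice points.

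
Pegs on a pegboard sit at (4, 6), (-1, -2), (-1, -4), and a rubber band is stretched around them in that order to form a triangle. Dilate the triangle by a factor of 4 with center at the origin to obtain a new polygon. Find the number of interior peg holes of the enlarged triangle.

By the shoelace formula, twice the signed area is |(4·(-2) − (-1)·6) + ((-1)·(-4) − (-1)·(-2)) + ((-1)·6 − 4·(-4))| = 10, so the area is 5.
Summing gcd(|Δx|,|Δy|) over the edges gives the boundary count: gcd(5,8) + gcd(0,2) + gcd(5,10) = 1+2+5 = 8.
Scaling by 4 multiplies the area by 4² = 16 (so the new area is 80) and multiplies the boundary lattice-point count by 4, giving 32.
By Pick's theorem, the interior count of the dilated polygon is 80 − 32/2 + 1 = 65.

65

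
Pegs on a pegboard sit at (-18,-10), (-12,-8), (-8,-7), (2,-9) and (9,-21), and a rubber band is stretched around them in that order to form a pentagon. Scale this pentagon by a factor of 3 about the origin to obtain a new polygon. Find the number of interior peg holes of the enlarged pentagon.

1336

Using the shoelace formula, 2A = |[(-18)·(-8) − (-12)·(-10)] + [(-12)·(-7) − (-8)·(-8)] + [(-8)·(-9) − 2·(-7)] + [2·(-21) − 9·(-9)] + [9·(-10) − (-18)·(-21)]| = 299, so the area is 299/2.
Summing gcd(|Δx|,|Δy|) over the edges gives the boundary count: gcd(6,2) + gcd(4,1) + gcd(10,2) + gcd(7,12) + gcd(27,11) = 2+1+2+1+1 = 7.
Scaling by 3 multiplies the area by 3² = 9 (so the new area is 2691/2) and multiplies the boundary lattice-point count by 3, giving 21.
By Pick's theorem, the interior count of the dilated polygon is 2691/2 − 21/2 + 1 = 1336.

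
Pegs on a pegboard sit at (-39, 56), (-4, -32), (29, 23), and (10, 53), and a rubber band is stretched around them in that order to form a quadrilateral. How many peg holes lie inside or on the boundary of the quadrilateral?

3129

By the shoelace formula, twice the signed area is |[(-39)·(-32) − (-4)·56] + [(-4)·23 − 29·(-32)] + [29·53 − 10·23] + [10·56 − (-39)·53]| = 6242, so the area is 3121.
Along each edge there are gcd(|Δx|,|Δy|)+1 lattice points, so counting each shared vertex once the boundary has gcd(35,88) + gcd(33,55) + gcd(19,30) + gcd(49,3) = 1+11+1+1 = 14.
Pick's theorem gives I = A − B/2 + 1 = 3121 − 14/2 + 1 = 3115, so the closed region contains I + B = 3115 + 14 = 3129 lattice points.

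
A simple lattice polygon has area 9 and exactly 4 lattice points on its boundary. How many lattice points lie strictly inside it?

From Pick's theorem, I = A − B/2 + 1 = 9 − 4/2 + 1 = 8.

8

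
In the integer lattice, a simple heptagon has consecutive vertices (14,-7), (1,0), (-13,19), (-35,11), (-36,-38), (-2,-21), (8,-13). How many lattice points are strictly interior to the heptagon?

1623

The shoelace formula gives twice the area as |[14·0 − 1·(-7)] + [1·19 − (-13)·0] + [(-13)·11 − (-35)·19] + [(-35)·(-38) − (-36)·11] + [(-36)·(-21) − (-2)·(-38)] + [(-2)·(-13) − 8·(-21)] + [8·(-7) − 14·(-13)]| = 3274, so the area is 1637.
Summing gcd(|Δx|,|Δy|) over the edges gives the boundary count: gcd(13,7) + gcd(14,19) + gcd(22,8) + gcd(1,49) + gcd(34,17) + gcd(10,8) + gcd(6,6) = 1+1+2+1+17+2+6 = 30.
By Pick's theorem A = I + B/2 − 1, so I = 1637 − 30/2 + 1 = 1623.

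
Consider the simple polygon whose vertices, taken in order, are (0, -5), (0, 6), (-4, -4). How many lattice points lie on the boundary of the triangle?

The number of boundary lattice points is Σ gcd(|Δx|,|Δy|) = gcd(0,11) + gcd(4,10) + gcd(4,1) = 11+2+1 = 14.

14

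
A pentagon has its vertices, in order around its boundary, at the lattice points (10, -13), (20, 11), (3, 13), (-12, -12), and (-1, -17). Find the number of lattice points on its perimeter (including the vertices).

The number of boundary lattice points is Σ gcd(|Δx|,|Δy|) = gcd(10,24) + gcd(17,2) + gcd(15,25) + gcd(11,5) + gcd(11,4) = 2+1+5+1+1 = 10.

10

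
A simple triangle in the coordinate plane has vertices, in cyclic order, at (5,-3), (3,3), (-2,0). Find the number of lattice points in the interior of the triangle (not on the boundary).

17

The shoelace formula gives twice the area as |(5·3 − 3·(-3)) + (3·0 − (-2)·3) + ((-2)·(-3) − 5·0)| = 36, so the area is 18.
The number of boundary lattice points is Σ gcd(|Δx|,|Δy|) = gcd(2,6) + gcd(5,3) + gcd(7,3) = 2+1+1 = 4.
Pick's theorem gives I = A − B/2 + 1 = 18 − 4/2 + 1 = 17.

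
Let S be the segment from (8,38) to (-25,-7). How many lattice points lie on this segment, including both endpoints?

4

The number of lattice points on a segment between lattice points is gcd(|Δx|,|Δy|) + 1 = gcd(33,45) + 1 = 3 + 1 = 4.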